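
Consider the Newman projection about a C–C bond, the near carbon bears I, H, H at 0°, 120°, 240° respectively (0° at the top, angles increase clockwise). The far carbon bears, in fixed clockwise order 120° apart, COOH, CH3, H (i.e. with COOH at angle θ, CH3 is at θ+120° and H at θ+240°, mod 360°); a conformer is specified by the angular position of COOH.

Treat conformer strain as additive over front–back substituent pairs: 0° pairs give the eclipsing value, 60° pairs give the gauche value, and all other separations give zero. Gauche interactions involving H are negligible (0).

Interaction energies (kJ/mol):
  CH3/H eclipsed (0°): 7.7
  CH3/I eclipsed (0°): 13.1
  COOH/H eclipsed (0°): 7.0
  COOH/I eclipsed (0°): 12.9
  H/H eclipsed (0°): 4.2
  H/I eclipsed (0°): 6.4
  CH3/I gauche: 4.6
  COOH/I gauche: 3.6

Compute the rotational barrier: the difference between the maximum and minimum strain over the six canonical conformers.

21.2 kJ/mol

COOH at 0° (eclipsed): I(0°)/COOH(0°) eclipsed 12.9; H(120°)/CH3(120°) eclipsed 7.7; H(240°)/H(240°) eclipsed 4.2 → 24.8 kJ/mol.
COOH at 60° (staggered): I(0°)/COOH(60°) gauche 3.6 → 3.6 kJ/mol.
COOH at 120° (eclipsed): I(0°)/H(0°) eclipsed 6.4; H(120°)/COOH(120°) eclipsed 7.0; H(240°)/CH3(240°) eclipsed 7.7 → 21.1 kJ/mol.
COOH at 180° (staggered): I(0°)/CH3(300°) gauche 4.6 → 4.6 kJ/mol.
COOH at 240° (eclipsed): I(0°)/CH3(0°) eclipsed 13.1; H(120°)/H(120°) eclipsed 4.2; H(240°)/COOH(240°) eclipsed 7.0 → 24.3 kJ/mol.
COOH at 300° (staggered): I(0°)/COOH(300°) gauche 3.6; I(0°)/CH3(60°) gauche 4.6 → 8.2 kJ/mol.
Max at 0° (24.8 kJ/mol), min at 60° (3.6 kJ/mol); barrier = 21.2 kJ/mol.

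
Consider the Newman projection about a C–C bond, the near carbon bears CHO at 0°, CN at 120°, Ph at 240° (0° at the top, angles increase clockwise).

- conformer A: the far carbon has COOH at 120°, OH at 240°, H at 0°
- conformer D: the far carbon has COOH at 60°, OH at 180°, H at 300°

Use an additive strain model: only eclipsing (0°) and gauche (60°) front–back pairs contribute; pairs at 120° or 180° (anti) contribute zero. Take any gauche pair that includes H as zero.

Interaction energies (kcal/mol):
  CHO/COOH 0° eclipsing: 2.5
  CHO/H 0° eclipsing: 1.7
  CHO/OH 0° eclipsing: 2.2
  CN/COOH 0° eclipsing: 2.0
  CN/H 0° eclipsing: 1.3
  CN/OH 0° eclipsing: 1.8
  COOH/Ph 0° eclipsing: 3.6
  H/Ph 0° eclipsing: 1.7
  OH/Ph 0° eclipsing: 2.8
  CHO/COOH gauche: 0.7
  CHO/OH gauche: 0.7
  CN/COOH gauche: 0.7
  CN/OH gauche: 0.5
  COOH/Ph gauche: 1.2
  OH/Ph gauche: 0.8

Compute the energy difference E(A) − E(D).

+3.8 kcal/mol

A (eclipsed): CHO(0°)/H(0°) eclipsed 1.7; CN(120°)/COOH(120°) eclipsed 2.0; Ph(240°)/OH(240°) eclipsed 2.8 → 6.5 kcal/mol.
D (staggered): CHO(0°)/COOH(60°) gauche 0.7; CN(120°)/COOH(60°) gauche 0.7; CN(120°)/OH(180°) gauche 0.5; Ph(240°)/OH(180°) gauche 0.8 → 2.7 kcal/mol.
E(A) − E(D) = 6.5 − 2.7 = +3.8 kcal/mol.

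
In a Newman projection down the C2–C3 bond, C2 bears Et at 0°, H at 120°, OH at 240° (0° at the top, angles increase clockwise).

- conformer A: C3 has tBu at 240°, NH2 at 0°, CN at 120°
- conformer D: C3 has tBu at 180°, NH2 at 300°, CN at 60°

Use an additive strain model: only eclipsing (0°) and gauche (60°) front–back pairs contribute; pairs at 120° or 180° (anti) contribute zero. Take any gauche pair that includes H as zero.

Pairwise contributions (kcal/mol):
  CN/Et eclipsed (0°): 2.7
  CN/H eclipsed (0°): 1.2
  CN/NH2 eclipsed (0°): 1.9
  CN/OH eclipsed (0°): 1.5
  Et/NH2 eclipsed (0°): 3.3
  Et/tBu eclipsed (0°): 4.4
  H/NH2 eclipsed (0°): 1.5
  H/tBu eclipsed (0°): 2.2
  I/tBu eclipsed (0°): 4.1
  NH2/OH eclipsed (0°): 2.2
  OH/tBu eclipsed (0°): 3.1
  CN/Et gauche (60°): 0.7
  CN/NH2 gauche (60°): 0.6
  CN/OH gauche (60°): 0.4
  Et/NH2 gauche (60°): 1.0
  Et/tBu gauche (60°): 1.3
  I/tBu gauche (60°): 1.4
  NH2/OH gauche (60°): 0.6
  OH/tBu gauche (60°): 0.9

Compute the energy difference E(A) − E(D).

+4.4 kcal/mol

A is eclipsed. Et at 0° is eclipsed with NH2 at 0° (3.3); H at 120° is eclipsed with CN at 120° (1.2); OH at 240° is eclipsed with tBu at 240° (3.1). Total 7.6 kcal/mol.
D is staggered. Et at 0° is gauche with NH2 at 300° (1.0); Et at 0° is gauche with CN at 60° (0.7); OH at 240° is gauche with tBu at 180° (0.9); OH at 240° is gauche with NH2 at 300° (0.6). Total 3.2 kcal/mol.
E(A) − E(D) = 7.6 − 3.2 = +4.4 kcal/mol.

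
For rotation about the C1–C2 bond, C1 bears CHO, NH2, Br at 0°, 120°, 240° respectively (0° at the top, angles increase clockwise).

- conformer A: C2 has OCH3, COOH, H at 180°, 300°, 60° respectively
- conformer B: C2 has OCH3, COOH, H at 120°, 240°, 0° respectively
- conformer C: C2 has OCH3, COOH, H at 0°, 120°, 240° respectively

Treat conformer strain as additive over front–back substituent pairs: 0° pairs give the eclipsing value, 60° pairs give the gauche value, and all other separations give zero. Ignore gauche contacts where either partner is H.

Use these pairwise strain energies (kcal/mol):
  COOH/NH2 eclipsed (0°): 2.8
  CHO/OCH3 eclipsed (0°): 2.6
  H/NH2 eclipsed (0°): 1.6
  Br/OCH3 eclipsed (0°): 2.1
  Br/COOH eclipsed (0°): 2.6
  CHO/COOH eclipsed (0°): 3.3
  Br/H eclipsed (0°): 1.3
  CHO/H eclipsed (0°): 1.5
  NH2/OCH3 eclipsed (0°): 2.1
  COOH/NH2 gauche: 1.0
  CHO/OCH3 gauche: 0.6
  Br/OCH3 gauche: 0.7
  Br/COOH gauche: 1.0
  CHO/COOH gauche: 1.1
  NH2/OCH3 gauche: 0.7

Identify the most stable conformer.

A is staggered. CHO at 0° is gauche with COOH at 300° (1.1); NH2 at 120° is gauche with OCH3 at 180° (0.7); Br at 240° is gauche with OCH3 at 180° (0.7); Br at 240° is gauche with COOH at 300° (1.0). Total 3.5 kcal/mol.
B is eclipsed. CHO at 0° is eclipsed with H at 0° (1.5); NH2 at 120° is eclipsed with OCH3 at 120° (2.1); Br at 240° is eclipsed with COOH at 240° (2.6). Total 6.2 kcal/mol.
C is eclipsed. CHO at 0° is eclipsed with OCH3 at 0° (2.6); NH2 at 120° is eclipsed with COOH at 120° (2.8); Br at 240° is eclipsed with H at 240° (1.3). Total 6.7 kcal/mol.
A has the lowest total (3.5 kcal/mol).

A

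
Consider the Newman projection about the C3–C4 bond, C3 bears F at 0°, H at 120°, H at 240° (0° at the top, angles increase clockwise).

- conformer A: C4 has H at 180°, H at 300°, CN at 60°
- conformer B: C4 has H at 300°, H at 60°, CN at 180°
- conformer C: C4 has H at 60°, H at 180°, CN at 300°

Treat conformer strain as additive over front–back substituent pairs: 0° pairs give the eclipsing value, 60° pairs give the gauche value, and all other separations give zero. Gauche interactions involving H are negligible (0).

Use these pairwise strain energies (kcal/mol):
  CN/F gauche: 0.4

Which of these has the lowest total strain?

A is staggered. F at 0° is gauche with CN at 60° (0.4). Total 0.4 kcal/mol.
B (staggered): no non-H gauche contacts → 0.0 kcal/mol.
C is staggered. F at 0° is gauche with CN at 300° (0.4). Total 0.4 kcal/mol.
B has the lowest total (0.0 kcal/mol).

B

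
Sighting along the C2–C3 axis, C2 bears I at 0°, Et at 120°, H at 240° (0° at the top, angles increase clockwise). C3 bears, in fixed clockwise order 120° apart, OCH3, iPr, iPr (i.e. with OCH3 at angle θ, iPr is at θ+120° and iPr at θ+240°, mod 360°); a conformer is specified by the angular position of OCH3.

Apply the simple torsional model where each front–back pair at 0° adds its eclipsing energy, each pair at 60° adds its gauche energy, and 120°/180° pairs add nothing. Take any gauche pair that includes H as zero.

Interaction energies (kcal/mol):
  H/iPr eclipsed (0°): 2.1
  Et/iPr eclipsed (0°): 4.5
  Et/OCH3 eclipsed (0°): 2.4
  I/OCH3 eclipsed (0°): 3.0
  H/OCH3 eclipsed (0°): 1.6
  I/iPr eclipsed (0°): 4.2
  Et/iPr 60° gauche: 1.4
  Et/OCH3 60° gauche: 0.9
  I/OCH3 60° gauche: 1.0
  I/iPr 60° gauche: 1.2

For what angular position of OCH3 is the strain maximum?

OCH3 at 0° (eclipsed): I–OCH3 eclipsed, Et–iPr eclipsed, H–iPr eclipsed; 3.0 + 4.5 + 2.1 = 9.6 kcal/mol.
OCH3 at 60° (staggered): I–OCH3 gauche, I–iPr gauche, Et–OCH3 gauche, Et–iPr gauche; 1.0 + 1.2 + 0.9 + 1.4 = 4.5 kcal/mol.
OCH3 at 120° (eclipsed): I–iPr eclipsed, Et–OCH3 eclipsed, H–iPr eclipsed; 4.2 + 2.4 + 2.1 = 8.7 kcal/mol.
OCH3 at 180° (staggered): I–iPr gauche, I–iPr gauche, Et–OCH3 gauche, Et–iPr gauche; 1.2 + 1.2 + 0.9 + 1.4 = 4.7 kcal/mol.
OCH3 at 240° (eclipsed): I–iPr eclipsed, Et–iPr eclipsed, H–OCH3 eclipsed; 4.2 + 4.5 + 1.6 = 10.3 kcal/mol.
OCH3 at 300° (staggered): I–OCH3 gauche, I–iPr gauche, Et–iPr gauche, Et–iPr gauche; 1.0 + 1.2 + 1.4 + 1.4 = 5.0 kcal/mol.
The maximum (10.3 kcal/mol) occurs with OCH3 at 240°.

240°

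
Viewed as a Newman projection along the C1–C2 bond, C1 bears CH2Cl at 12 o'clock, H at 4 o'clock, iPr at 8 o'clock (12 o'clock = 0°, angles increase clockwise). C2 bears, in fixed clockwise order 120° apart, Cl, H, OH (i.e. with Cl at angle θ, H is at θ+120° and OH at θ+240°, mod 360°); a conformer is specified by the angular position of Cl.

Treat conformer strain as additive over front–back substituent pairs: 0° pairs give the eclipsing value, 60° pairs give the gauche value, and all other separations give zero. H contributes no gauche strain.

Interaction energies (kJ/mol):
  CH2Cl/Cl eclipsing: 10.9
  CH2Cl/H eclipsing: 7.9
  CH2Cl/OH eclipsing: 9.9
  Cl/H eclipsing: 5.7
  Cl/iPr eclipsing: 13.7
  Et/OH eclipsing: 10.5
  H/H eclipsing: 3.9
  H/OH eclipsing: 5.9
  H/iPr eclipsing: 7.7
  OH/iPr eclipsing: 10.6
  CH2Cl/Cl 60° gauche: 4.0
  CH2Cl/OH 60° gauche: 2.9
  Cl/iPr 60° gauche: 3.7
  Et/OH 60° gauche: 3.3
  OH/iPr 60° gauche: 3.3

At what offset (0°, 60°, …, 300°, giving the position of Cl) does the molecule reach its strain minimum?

180°

Cl at 0° (eclipsed): CH2Cl(0°)/Cl(0°) eclipsed 10.9; H(120°)/H(120°) eclipsed 3.9; iPr(240°)/OH(240°) eclipsed 10.6 → 25.4 kJ/mol.
Cl at 60° (staggered): CH2Cl(0°)/Cl(60°) gauche 4.0; CH2Cl(0°)/OH(300°) gauche 2.9; iPr(240°)/OH(300°) gauche 3.3 → 10.2 kJ/mol.
Cl at 120° (eclipsed): CH2Cl(0°)/OH(0°) eclipsed 9.9; H(120°)/Cl(120°) eclipsed 5.7; iPr(240°)/H(240°) eclipsed 7.7 → 23.3 kJ/mol.
Cl at 180° (staggered): CH2Cl(0°)/OH(60°) gauche 2.9; iPr(240°)/Cl(180°) gauche 3.7 → 6.6 kJ/mol.
Cl at 240° (eclipsed): CH2Cl(0°)/H(0°) eclipsed 7.9; H(120°)/OH(120°) eclipsed 5.9; iPr(240°)/Cl(240°) eclipsed 13.7 → 27.5 kJ/mol.
Cl at 300° (staggered): CH2Cl(0°)/Cl(300°) gauche 4.0; iPr(240°)/Cl(300°) gauche 3.7; iPr(240°)/OH(180°) gauche 3.3 → 11.0 kJ/mol.
The minimum (6.6 kJ/mol) occurs with Cl at 180°.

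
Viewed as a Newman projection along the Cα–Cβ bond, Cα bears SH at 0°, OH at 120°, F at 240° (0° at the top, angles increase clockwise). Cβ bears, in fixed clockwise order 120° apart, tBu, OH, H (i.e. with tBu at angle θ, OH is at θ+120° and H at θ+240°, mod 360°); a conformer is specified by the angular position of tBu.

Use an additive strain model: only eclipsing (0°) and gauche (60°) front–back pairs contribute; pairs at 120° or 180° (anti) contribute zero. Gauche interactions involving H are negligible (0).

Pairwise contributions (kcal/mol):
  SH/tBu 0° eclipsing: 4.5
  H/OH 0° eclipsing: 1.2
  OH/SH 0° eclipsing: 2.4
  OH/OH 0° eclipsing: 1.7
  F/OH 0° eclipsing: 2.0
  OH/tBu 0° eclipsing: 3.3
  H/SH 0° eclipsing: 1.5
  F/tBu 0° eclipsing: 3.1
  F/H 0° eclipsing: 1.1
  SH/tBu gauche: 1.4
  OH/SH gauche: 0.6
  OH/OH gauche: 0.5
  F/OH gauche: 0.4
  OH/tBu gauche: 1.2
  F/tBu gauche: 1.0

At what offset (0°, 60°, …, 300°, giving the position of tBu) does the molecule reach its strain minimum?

tBu at 0° (eclipsed): SH(0°)/tBu(0°) eclipsed 4.5; OH(120°)/OH(120°) eclipsed 1.7; F(240°)/H(240°) eclipsed 1.1 → 7.3 kcal/mol.
tBu at 60° (staggered): SH(0°)/tBu(60°) gauche 1.4; OH(120°)/tBu(60°) gauche 1.2; OH(120°)/OH(180°) gauche 0.5; F(240°)/OH(180°) gauche 0.4 → 3.5 kcal/mol.
tBu at 120° (eclipsed): SH(0°)/H(0°) eclipsed 1.5; OH(120°)/tBu(120°) eclipsed 3.3; F(240°)/OH(240°) eclipsed 2.0 → 6.8 kcal/mol.
tBu at 180° (staggered): SH(0°)/OH(300°) gauche 0.6; OH(120°)/tBu(180°) gauche 1.2; F(240°)/tBu(180°) gauche 1.0; F(240°)/OH(300°) gauche 0.4 → 3.2 kcal/mol.
tBu at 240° (eclipsed): SH(0°)/OH(0°) eclipsed 2.4; OH(120°)/H(120°) eclipsed 1.2; F(240°)/tBu(240°) eclipsed 3.1 → 6.7 kcal/mol.
tBu at 300° (staggered): SH(0°)/tBu(300°) gauche 1.4; SH(0°)/OH(60°) gauche 0.6; OH(120°)/OH(60°) gauche 0.5; F(240°)/tBu(300°) gauche 1.0 → 3.5 kcal/mol.
The minimum (3.2 kcal/mol) occurs with tBu at 180°.

180°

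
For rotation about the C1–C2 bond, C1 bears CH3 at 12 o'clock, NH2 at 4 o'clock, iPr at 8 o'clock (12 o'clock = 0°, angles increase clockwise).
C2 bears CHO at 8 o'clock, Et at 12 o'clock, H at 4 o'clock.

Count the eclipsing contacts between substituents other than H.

Non-H eclipsing pairs: CH3(0°)/Et(0°); iPr(240°)/CHO(240°) — 2 interactions.

2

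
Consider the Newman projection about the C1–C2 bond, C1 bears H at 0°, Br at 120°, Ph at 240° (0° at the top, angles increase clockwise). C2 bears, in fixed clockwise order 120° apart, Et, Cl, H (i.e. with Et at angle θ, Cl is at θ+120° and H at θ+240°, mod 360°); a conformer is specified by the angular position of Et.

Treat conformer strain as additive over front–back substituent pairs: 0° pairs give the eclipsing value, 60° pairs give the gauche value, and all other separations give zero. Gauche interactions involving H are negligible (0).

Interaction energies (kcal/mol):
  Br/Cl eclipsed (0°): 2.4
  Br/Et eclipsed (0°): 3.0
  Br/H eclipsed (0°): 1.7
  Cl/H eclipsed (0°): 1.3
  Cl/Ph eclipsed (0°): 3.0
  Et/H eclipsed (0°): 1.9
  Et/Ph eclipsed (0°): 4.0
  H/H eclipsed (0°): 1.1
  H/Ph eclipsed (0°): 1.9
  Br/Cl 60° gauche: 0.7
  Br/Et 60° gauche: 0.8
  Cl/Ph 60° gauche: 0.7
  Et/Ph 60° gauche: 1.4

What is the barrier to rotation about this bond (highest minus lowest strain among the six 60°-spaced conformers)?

5.0 kcal/mol

Et at 0° (eclipsed): H–Et eclipsed, Br–Cl eclipsed, Ph–H eclipsed; 1.9 + 2.4 + 1.9 = 6.2 kcal/mol.
Et at 60° (staggered): Br–Et gauche, Br–Cl gauche, Ph–Cl gauche; 0.8 + 0.7 + 0.7 = 2.2 kcal/mol.
Et at 120° (eclipsed): H–H eclipsed, Br–Et eclipsed, Ph–Cl eclipsed; 1.1 + 3.0 + 3.0 = 7.1 kcal/mol.
Et at 180° (staggered): Br–Et gauche, Ph–Et gauche, Ph–Cl gauche; 0.8 + 1.4 + 0.7 = 2.9 kcal/mol.
Et at 240° (eclipsed): H–Cl eclipsed, Br–H eclipsed, Ph–Et eclipsed; 1.3 + 1.7 + 4.0 = 7.0 kcal/mol.
Et at 300° (staggered): Br–Cl gauche, Ph–Et gauche; 0.7 + 1.4 = 2.1 kcal/mol.
Max at 120° (7.1 kcal/mol), min at 300° (2.1 kcal/mol); barrier = 5.0 kcal/mol.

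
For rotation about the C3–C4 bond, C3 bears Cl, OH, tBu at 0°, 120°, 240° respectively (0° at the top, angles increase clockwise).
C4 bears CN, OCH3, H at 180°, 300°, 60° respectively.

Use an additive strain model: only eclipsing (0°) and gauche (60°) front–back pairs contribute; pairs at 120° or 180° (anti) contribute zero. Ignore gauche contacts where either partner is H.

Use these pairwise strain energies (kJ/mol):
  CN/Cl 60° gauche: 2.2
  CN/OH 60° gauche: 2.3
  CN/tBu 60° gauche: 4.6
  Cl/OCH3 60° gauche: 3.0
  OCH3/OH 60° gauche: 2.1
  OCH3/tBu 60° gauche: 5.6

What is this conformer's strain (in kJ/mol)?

15.5 kJ/mol

This conformer (staggered): Cl(0°)/OCH3(300°) gauche 3.0; OH(120°)/CN(180°) gauche 2.3; tBu(240°)/CN(180°) gauche 4.6; tBu(240°)/OCH3(300°) gauche 5.6 → 15.5 kJ/mol.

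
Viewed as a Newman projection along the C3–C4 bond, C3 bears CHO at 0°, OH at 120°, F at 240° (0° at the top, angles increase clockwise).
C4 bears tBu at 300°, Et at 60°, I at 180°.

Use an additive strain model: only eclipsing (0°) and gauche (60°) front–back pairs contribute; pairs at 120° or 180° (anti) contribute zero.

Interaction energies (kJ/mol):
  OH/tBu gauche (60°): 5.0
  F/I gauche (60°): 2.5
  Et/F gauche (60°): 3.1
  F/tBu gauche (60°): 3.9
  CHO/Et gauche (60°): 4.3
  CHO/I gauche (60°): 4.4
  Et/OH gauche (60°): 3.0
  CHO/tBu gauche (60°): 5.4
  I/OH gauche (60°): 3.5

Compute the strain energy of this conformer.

22.6 kJ/mol

This conformer (staggered): CHO(0°)/tBu(300°) gauche 5.4; CHO(0°)/Et(60°) gauche 4.3; OH(120°)/Et(60°) gauche 3.0; OH(120°)/I(180°) gauche 3.5; F(240°)/tBu(300°) gauche 3.9; F(240°)/I(180°) gauche 2.5 → 22.6 kJ/mol.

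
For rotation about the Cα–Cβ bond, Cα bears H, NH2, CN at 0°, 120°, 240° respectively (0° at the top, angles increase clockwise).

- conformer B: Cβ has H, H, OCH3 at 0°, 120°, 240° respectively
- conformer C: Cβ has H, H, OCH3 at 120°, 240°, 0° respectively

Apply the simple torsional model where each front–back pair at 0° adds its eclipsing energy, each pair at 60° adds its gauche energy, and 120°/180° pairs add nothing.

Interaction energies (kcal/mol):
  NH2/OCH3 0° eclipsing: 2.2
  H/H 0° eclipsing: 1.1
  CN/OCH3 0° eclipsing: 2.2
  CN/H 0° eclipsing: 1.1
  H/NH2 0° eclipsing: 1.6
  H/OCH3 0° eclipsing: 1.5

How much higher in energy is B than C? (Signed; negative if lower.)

B (eclipsed): H(0°)/H(0°) eclipsed 1.1; NH2(120°)/H(120°) eclipsed 1.6; CN(240°)/OCH3(240°) eclipsed 2.2 → 4.9 kcal/mol.
C (eclipsed): H(0°)/OCH3(0°) eclipsed 1.5; NH2(120°)/H(120°) eclipsed 1.6; CN(240°)/H(240°) eclipsed 1.1 → 4.2 kcal/mol.
E(B) − E(C) = 4.9 − 4.2 = +0.7 kcal/mol.

+0.7 kcal/mol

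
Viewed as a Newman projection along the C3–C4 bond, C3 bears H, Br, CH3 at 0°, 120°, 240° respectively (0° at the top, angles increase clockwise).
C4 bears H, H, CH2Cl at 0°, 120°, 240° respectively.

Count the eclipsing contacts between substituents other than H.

1

Non-H eclipsing pairs: CH3(240°)/CH2Cl(240°) — 1 interaction.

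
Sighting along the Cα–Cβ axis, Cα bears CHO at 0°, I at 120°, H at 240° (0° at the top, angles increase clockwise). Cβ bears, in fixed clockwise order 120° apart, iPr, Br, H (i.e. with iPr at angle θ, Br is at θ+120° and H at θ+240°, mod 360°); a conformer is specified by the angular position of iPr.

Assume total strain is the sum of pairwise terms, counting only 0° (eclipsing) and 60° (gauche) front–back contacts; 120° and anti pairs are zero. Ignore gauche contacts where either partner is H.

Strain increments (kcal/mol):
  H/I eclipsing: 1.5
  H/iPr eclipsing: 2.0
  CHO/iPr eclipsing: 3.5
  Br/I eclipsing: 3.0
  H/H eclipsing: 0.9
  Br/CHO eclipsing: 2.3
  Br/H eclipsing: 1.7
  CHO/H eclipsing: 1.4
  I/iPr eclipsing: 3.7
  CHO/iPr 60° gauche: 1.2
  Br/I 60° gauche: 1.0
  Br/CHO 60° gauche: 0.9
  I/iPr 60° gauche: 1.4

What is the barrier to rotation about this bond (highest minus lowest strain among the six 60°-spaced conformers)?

5.1 kcal/mol

iPr at 0° is eclipsed. CHO at 0° is eclipsed with iPr at 0° (3.5); I at 120° is eclipsed with Br at 120° (3.0); H at 240° is eclipsed with H at 240° (0.9). Total 7.4 kcal/mol.
iPr at 60° is staggered. CHO at 0° is gauche with iPr at 60° (1.2); I at 120° is gauche with iPr at 60° (1.4); I at 120° is gauche with Br at 180° (1.0). Total 3.6 kcal/mol.
iPr at 120° is eclipsed. CHO at 0° is eclipsed with H at 0° (1.4); I at 120° is eclipsed with iPr at 120° (3.7); H at 240° is eclipsed with Br at 240° (1.7). Total 6.8 kcal/mol.
iPr at 180° is staggered. CHO at 0° is gauche with Br at 300° (0.9); I at 120° is gauche with iPr at 180° (1.4). Total 2.3 kcal/mol.
iPr at 240° is eclipsed. CHO at 0° is eclipsed with Br at 0° (2.3); I at 120° is eclipsed with H at 120° (1.5); H at 240° is eclipsed with iPr at 240° (2.0). Total 5.8 kcal/mol.
iPr at 300° is staggered. CHO at 0° is gauche with iPr at 300° (1.2); CHO at 0° is gauche with Br at 60° (0.9); I at 120° is gauche with Br at 60° (1.0). Total 3.1 kcal/mol.
Max at 0° (7.4 kcal/mol), min at 180° (2.3 kcal/mol); barrier = 5.1 kcal/mol.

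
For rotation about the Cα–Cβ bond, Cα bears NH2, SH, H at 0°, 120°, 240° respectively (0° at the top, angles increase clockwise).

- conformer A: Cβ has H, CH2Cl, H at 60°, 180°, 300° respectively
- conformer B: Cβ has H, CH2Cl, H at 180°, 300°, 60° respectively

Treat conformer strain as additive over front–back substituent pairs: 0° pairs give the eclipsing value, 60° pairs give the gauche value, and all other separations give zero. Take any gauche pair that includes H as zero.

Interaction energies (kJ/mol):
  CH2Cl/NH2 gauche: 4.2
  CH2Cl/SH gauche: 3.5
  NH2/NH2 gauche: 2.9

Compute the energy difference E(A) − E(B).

A (staggered): SH–CH2Cl gauche; 3.5 = 3.5 kJ/mol.
B (staggered): NH2–CH2Cl gauche; 4.2 = 4.2 kJ/mol.
E(A) − E(B) = 3.5 − 4.2 = -0.7 kJ/mol.

-0.7 kJ/mol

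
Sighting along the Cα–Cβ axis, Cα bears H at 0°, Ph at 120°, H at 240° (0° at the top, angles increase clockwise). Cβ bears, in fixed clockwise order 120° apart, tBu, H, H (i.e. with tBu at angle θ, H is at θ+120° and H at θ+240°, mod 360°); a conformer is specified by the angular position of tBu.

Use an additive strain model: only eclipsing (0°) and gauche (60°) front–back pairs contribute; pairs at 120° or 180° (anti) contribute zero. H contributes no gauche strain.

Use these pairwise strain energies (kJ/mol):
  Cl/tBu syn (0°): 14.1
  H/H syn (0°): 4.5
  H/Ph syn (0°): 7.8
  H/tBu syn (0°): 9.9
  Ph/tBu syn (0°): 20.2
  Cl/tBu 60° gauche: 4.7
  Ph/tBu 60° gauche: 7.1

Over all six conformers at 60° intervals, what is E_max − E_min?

29.2 kJ/mol

tBu at 0° (eclipsed): H(0°)/tBu(0°) eclipsed 9.9; Ph(120°)/H(120°) eclipsed 7.8; H(240°)/H(240°) eclipsed 4.5 → 22.2 kJ/mol.
tBu at 60° (staggered): Ph(120°)/tBu(60°) gauche 7.1 → 7.1 kJ/mol.
tBu at 120° (eclipsed): H(0°)/H(0°) eclipsed 4.5; Ph(120°)/tBu(120°) eclipsed 20.2; H(240°)/H(240°) eclipsed 4.5 → 29.2 kJ/mol.
tBu at 180° (staggered): Ph(120°)/tBu(180°) gauche 7.1 → 7.1 kJ/mol.
tBu at 240° (eclipsed): H(0°)/H(0°) eclipsed 4.5; Ph(120°)/H(120°) eclipsed 7.8; H(240°)/tBu(240°) eclipsed 9.9 → 22.2 kJ/mol.
tBu at 300° (staggered): no non-H gauche contacts → 0.0 kJ/mol.
Max at 120° (29.2 kJ/mol), min at 300° (0.0 kJ/mol); barrier = 29.2 kJ/mol.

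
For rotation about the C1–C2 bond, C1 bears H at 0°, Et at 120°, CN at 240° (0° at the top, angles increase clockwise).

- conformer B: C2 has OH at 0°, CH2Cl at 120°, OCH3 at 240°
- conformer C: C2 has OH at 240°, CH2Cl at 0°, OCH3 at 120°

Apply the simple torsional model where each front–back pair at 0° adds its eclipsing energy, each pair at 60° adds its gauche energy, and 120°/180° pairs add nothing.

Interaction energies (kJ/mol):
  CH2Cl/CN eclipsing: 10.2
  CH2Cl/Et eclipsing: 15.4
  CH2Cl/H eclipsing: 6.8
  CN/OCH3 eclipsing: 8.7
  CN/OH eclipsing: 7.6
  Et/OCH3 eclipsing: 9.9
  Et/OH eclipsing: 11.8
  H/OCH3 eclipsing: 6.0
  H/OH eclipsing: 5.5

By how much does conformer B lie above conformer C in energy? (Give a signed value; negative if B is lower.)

+5.3 kJ/mol

B (eclipsed): H(0°)/OH(0°) eclipsed 5.5; Et(120°)/CH2Cl(120°) eclipsed 15.4; CN(240°)/OCH3(240°) eclipsed 8.7 → 29.6 kJ/mol.
C (eclipsed): H(0°)/CH2Cl(0°) eclipsed 6.8; Et(120°)/OCH3(120°) eclipsed 9.9; CN(240°)/OH(240°) eclipsed 7.6 → 24.3 kJ/mol.
E(B) − E(C) = 29.6 − 24.3 = +5.3 kJ/mol.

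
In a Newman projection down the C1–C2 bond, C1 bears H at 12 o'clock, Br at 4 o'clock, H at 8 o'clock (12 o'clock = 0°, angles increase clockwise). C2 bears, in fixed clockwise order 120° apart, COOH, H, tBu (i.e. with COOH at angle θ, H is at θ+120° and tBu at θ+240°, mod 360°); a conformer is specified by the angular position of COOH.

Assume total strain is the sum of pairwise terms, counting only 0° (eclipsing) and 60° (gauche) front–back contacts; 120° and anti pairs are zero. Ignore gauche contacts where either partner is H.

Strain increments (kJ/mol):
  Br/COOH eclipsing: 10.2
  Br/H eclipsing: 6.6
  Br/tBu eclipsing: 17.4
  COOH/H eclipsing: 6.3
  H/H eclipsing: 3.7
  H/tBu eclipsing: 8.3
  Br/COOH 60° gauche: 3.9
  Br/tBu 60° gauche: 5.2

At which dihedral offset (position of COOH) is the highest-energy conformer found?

COOH at 0° is eclipsed. H at 0° is eclipsed with COOH at 0° (6.3); Br at 120° is eclipsed with H at 120° (6.6); H at 240° is eclipsed with tBu at 240° (8.3). Total 21.2 kJ/mol.
COOH at 60° is staggered. Br at 120° is gauche with COOH at 60° (3.9). Total 3.9 kJ/mol.
COOH at 120° is eclipsed. H at 0° is eclipsed with tBu at 0° (8.3); Br at 120° is eclipsed with COOH at 120° (10.2); H at 240° is eclipsed with H at 240° (3.7). Total 22.2 kJ/mol.
COOH at 180° is staggered. Br at 120° is gauche with COOH at 180° (3.9); Br at 120° is gauche with tBu at 60° (5.2). Total 9.1 kJ/mol.
COOH at 240° is eclipsed. H at 0° is eclipsed with H at 0° (3.7); Br at 120° is eclipsed with tBu at 120° (17.4); H at 240° is eclipsed with COOH at 240° (6.3). Total 27.4 kJ/mol.
COOH at 300° is staggered. Br at 120° is gauche with tBu at 180° (5.2). Total 5.2 kJ/mol.
The maximum (27.4 kJ/mol) occurs with COOH at 240°.

240°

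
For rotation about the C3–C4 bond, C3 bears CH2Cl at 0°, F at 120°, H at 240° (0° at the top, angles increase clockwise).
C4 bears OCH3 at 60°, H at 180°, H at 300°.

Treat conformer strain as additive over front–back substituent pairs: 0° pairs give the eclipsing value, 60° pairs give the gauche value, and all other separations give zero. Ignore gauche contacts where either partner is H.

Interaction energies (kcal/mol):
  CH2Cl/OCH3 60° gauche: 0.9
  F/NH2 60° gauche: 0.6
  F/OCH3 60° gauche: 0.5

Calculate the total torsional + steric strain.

This conformer (staggered): CH2Cl–OCH3 gauche, F–OCH3 gauche; 0.9 + 0.5 = 1.4 kcal/mol.

1.4 kcal/mol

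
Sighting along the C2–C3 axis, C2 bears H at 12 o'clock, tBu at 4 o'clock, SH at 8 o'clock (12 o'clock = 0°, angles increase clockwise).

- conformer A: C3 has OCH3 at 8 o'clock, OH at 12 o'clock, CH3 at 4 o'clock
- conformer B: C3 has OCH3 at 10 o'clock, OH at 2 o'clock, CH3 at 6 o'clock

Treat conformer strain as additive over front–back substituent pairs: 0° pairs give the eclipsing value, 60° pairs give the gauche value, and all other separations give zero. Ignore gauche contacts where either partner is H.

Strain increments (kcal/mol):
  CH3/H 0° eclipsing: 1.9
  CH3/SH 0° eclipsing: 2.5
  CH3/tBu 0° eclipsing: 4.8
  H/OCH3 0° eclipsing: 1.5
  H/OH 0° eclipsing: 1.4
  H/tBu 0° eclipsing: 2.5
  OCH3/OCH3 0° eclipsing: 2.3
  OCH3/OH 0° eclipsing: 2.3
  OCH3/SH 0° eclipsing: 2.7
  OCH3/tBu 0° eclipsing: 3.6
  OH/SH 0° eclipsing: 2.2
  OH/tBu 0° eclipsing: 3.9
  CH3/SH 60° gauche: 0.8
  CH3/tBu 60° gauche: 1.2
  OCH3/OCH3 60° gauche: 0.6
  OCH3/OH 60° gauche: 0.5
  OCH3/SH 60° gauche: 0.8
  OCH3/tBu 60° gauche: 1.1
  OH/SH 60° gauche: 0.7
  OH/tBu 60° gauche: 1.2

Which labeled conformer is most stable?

B

A (eclipsed): H–OH eclipsed, tBu–CH3 eclipsed, SH–OCH3 eclipsed; 1.4 + 4.8 + 2.7 = 8.9 kcal/mol.
B (staggered): tBu–OH gauche, tBu–CH3 gauche, SH–OCH3 gauche, SH–CH3 gauche; 1.2 + 1.2 + 0.8 + 0.8 = 4.0 kcal/mol.
B has the lowest total (4.0 kcal/mol).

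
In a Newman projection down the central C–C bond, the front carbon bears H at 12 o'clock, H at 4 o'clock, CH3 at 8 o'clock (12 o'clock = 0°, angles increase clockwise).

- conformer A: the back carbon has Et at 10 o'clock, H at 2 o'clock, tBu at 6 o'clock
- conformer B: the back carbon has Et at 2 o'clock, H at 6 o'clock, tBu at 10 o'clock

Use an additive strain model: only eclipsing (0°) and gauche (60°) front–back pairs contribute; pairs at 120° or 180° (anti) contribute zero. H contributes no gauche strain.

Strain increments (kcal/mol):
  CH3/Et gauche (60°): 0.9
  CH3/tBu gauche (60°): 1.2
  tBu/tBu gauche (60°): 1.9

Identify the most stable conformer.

B

A (staggered): CH3(240°)/Et(300°) gauche 0.9; CH3(240°)/tBu(180°) gauche 1.2 → 2.1 kcal/mol.
B (staggered): CH3(240°)/tBu(300°) gauche 1.2 → 1.2 kcal/mol.
B has the lowest total (1.2 kcal/mol).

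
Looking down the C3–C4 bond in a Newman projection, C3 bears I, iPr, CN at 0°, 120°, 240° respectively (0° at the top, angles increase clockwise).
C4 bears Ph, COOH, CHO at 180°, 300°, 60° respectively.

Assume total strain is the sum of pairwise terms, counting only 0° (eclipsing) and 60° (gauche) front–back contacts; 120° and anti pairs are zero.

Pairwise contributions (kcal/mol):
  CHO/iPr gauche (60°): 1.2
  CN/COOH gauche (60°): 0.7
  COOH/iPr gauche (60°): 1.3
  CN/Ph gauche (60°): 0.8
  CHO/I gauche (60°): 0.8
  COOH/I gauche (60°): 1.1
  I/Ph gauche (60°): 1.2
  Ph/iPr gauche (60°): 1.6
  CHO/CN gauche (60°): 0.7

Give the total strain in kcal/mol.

This conformer (staggered): I–COOH gauche, I–CHO gauche, iPr–Ph gauche, iPr–CHO gauche, CN–Ph gauche, CN–COOH gauche; 1.1 + 0.8 + 1.6 + 1.2 + 0.8 + 0.7 = 6.2 kcal/mol.

6.2 kcal/mol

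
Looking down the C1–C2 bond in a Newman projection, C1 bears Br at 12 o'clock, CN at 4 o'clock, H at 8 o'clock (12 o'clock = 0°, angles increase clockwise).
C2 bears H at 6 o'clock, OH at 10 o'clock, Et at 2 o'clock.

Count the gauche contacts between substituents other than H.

3

Non-H gauche pairs: Br(0°)/OH(300°); Br(0°)/Et(60°); CN(120°)/Et(60°) — 3 interactions.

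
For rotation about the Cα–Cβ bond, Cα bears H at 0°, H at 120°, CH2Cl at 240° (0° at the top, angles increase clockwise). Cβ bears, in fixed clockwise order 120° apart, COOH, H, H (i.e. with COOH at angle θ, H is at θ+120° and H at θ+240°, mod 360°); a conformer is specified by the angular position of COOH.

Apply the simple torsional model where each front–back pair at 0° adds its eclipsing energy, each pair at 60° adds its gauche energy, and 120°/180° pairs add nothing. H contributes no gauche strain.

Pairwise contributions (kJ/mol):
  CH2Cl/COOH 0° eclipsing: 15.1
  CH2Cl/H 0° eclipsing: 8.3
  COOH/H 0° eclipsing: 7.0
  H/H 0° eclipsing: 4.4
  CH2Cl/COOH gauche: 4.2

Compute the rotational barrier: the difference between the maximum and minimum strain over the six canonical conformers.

23.9 kJ/mol

COOH at 0° (eclipsed): H–COOH eclipsed, H–H eclipsed, CH2Cl–H eclipsed; 7.0 + 4.4 + 8.3 = 19.7 kJ/mol.
COOH at 60° (staggered): no non-H gauche contacts → 0.0 kJ/mol.
COOH at 120° (eclipsed): H–H eclipsed, H–COOH eclipsed, CH2Cl–H eclipsed; 4.4 + 7.0 + 8.3 = 19.7 kJ/mol.
COOH at 180° (staggered): CH2Cl–COOH gauche; 4.2 = 4.2 kJ/mol.
COOH at 240° (eclipsed): H–H eclipsed, H–H eclipsed, CH2Cl–COOH eclipsed; 4.4 + 4.4 + 15.1 = 23.9 kJ/mol.
COOH at 300° (staggered): CH2Cl–COOH gauche; 4.2 = 4.2 kJ/mol.
Max at 240° (23.9 kJ/mol), min at 60° (0.0 kJ/mol); barrier = 23.9 kJ/mol.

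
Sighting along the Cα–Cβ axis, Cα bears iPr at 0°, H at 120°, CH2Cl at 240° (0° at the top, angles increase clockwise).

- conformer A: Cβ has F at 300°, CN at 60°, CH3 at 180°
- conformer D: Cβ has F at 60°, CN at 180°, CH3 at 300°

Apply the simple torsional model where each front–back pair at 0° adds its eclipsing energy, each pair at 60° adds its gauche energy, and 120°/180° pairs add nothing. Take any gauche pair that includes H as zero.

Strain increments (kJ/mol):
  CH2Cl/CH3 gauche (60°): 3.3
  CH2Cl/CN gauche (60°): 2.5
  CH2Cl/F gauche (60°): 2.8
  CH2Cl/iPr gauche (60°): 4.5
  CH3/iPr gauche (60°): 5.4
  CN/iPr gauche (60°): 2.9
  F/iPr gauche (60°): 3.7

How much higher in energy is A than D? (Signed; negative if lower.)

A (staggered): iPr–F gauche, iPr–CN gauche, CH2Cl–F gauche, CH2Cl–CH3 gauche; 3.7 + 2.9 + 2.8 + 3.3 = 12.7 kJ/mol.
D (staggered): iPr–F gauche, iPr–CH3 gauche, CH2Cl–CN gauche, CH2Cl–CH3 gauche; 3.7 + 5.4 + 2.5 + 3.3 = 14.9 kJ/mol.
E(A) − E(D) = 12.7 − 14.9 = -2.2 kJ/mol.

-2.2 kJ/mol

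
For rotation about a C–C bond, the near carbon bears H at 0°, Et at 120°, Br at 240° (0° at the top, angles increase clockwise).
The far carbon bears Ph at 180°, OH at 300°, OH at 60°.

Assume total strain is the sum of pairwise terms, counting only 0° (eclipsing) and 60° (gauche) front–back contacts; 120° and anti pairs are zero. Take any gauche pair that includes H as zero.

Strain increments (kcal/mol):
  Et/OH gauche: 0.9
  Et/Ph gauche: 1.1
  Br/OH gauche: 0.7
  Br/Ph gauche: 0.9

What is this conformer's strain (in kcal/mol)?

This conformer (staggered): Et(120°)/Ph(180°) gauche 1.1; Et(120°)/OH(60°) gauche 0.9; Br(240°)/Ph(180°) gauche 0.9; Br(240°)/OH(300°) gauche 0.7 → 3.6 kcal/mol.

3.6 kcal/mol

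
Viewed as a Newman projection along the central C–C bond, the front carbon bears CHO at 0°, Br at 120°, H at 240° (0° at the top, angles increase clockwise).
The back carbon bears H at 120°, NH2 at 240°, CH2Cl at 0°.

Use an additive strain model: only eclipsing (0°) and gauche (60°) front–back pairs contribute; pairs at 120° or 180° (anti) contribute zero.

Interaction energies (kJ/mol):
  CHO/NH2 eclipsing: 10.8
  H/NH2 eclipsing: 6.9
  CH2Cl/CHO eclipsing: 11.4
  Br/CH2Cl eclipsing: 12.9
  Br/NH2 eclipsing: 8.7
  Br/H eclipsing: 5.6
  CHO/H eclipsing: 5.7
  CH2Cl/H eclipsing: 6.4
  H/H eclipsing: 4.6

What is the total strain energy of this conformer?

23.9 kJ/mol

This conformer (eclipsed): CHO–CH2Cl eclipsed, Br–H eclipsed, H–NH2 eclipsed; 11.4 + 5.6 + 6.9 = 23.9 kJ/mol.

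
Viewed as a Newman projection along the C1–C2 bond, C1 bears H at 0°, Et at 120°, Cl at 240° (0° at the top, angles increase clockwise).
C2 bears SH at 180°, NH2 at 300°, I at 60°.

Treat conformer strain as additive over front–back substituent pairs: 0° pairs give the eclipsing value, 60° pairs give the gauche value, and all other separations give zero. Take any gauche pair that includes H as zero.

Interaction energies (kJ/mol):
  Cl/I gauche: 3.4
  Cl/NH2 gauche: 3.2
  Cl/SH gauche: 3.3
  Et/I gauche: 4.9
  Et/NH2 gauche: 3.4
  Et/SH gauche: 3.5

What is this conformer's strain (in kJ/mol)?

This conformer (staggered): Et(120°)/SH(180°) gauche 3.5; Et(120°)/I(60°) gauche 4.9; Cl(240°)/SH(180°) gauche 3.3; Cl(240°)/NH2(300°) gauche 3.2 → 14.9 kJ/mol.

14.9 kJ/mol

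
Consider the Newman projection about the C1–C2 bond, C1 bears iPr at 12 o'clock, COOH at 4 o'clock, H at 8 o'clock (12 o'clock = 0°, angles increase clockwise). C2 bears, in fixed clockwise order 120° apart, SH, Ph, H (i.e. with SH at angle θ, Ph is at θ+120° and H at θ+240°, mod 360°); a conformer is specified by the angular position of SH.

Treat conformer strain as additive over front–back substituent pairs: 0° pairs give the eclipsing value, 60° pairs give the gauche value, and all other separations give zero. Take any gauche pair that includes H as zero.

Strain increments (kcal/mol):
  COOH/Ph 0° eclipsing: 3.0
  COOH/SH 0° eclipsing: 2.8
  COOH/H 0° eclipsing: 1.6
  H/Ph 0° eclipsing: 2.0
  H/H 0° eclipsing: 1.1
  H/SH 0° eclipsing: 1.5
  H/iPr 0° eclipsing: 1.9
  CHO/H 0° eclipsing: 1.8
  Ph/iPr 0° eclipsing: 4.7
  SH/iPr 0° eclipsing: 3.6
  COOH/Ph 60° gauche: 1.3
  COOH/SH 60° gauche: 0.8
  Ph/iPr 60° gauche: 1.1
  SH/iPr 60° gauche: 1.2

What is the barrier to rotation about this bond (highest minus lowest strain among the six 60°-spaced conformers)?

5.9 kcal/mol

SH at 0° (eclipsed): iPr–SH eclipsed, COOH–Ph eclipsed, H–H eclipsed; 3.6 + 3.0 + 1.1 = 7.7 kcal/mol.
SH at 60° (staggered): iPr–SH gauche, COOH–SH gauche, COOH–Ph gauche; 1.2 + 0.8 + 1.3 = 3.3 kcal/mol.
SH at 120° (eclipsed): iPr–H eclipsed, COOH–SH eclipsed, H–Ph eclipsed; 1.9 + 2.8 + 2.0 = 6.7 kcal/mol.
SH at 180° (staggered): iPr–Ph gauche, COOH–SH gauche; 1.1 + 0.8 = 1.9 kcal/mol.
SH at 240° (eclipsed): iPr–Ph eclipsed, COOH–H eclipsed, H–SH eclipsed; 4.7 + 1.6 + 1.5 = 7.8 kcal/mol.
SH at 300° (staggered): iPr–SH gauche, iPr–Ph gauche, COOH–Ph gauche; 1.2 + 1.1 + 1.3 = 3.6 kcal/mol.
Max at 240° (7.8 kcal/mol), min at 180° (1.9 kcal/mol); barrier = 5.9 kcal/mol.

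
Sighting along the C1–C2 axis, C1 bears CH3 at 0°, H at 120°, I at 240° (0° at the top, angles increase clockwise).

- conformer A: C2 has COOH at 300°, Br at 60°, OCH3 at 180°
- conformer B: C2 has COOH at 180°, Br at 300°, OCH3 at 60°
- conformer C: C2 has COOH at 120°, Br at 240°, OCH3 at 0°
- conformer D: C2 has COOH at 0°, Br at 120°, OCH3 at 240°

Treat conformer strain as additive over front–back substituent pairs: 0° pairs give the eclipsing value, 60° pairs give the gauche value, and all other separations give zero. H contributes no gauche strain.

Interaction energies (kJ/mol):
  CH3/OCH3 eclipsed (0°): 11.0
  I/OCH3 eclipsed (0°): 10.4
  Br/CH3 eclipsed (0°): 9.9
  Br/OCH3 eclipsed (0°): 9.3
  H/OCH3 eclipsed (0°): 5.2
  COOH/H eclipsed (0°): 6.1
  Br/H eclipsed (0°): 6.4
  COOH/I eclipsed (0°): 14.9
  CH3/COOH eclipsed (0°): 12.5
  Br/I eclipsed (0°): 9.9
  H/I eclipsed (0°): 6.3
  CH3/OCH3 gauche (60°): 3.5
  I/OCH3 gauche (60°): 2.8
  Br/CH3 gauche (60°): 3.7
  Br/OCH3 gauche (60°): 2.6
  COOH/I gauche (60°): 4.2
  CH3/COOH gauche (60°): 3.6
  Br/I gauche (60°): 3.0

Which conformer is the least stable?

A (staggered): CH3(0°)/COOH(300°) gauche 3.6; CH3(0°)/Br(60°) gauche 3.7; I(240°)/COOH(300°) gauche 4.2; I(240°)/OCH3(180°) gauche 2.8 → 14.3 kJ/mol.
B (staggered): CH3(0°)/Br(300°) gauche 3.7; CH3(0°)/OCH3(60°) gauche 3.5; I(240°)/COOH(180°) gauche 4.2; I(240°)/Br(300°) gauche 3.0 → 14.4 kJ/mol.
C (eclipsed): CH3(0°)/OCH3(0°) eclipsed 11.0; H(120°)/COOH(120°) eclipsed 6.1; I(240°)/Br(240°) eclipsed 9.9 → 27.0 kJ/mol.
D (eclipsed): CH3(0°)/COOH(0°) eclipsed 12.5; H(120°)/Br(120°) eclipsed 6.4; I(240°)/OCH3(240°) eclipsed 10.4 → 29.3 kJ/mol.
D has the highest total (29.3 kJ/mol).

D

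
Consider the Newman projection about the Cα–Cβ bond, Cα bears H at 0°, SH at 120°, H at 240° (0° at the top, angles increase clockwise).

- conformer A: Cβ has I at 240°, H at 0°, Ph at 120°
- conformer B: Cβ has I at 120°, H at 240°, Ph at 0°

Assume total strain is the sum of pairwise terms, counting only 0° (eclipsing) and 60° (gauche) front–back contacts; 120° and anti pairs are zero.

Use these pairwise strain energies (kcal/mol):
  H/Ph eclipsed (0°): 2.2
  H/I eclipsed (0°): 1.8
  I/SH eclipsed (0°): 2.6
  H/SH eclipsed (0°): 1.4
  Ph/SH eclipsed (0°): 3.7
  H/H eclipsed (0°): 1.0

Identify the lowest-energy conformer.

A is eclipsed. H at 0° is eclipsed with H at 0° (1.0); SH at 120° is eclipsed with Ph at 120° (3.7); H at 240° is eclipsed with I at 240° (1.8). Total 6.5 kcal/mol.
B is eclipsed. H at 0° is eclipsed with Ph at 0° (2.2); SH at 120° is eclipsed with I at 120° (2.6); H at 240° is eclipsed with H at 240° (1.0). Total 5.8 kcal/mol.
B has the lowest total (5.8 kcal/mol).

B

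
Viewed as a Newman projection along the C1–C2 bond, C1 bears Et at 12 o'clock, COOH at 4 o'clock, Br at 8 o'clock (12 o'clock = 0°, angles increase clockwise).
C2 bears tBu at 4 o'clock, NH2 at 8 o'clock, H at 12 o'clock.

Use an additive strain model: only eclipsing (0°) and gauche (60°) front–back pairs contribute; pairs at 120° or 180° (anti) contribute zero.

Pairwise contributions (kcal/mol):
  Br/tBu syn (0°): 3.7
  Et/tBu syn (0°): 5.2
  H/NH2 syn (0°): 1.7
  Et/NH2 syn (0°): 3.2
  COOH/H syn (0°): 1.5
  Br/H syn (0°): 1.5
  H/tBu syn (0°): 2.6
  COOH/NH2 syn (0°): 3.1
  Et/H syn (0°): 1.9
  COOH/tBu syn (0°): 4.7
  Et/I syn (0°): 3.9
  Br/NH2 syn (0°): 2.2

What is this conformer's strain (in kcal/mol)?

This conformer (eclipsed): Et–H eclipsed, COOH–tBu eclipsed, Br–NH2 eclipsed; 1.9 + 4.7 + 2.2 = 8.8 kcal/mol.

8.8 kcal/mol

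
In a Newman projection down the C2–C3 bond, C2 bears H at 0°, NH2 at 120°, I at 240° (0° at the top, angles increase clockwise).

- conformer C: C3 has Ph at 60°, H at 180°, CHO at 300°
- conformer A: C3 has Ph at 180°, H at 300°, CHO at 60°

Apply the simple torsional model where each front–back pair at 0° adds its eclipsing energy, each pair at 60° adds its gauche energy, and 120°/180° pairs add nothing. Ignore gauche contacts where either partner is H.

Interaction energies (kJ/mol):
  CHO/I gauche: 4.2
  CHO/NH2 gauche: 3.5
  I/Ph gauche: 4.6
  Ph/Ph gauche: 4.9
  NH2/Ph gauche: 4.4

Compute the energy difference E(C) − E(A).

-3.9 kJ/mol

C (staggered): NH2–Ph gauche, I–CHO gauche; 4.4 + 4.2 = 8.6 kJ/mol.
A (staggered): NH2–Ph gauche, NH2–CHO gauche, I–Ph gauche; 4.4 + 3.5 + 4.6 = 12.5 kJ/mol.
E(C) − E(A) = 8.6 − 12.5 = -3.9 kJ/mol.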